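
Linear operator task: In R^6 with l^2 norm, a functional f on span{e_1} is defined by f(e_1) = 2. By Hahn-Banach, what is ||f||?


The norm of f is given by ||f|| = sup_{||x||=1} |f(x)|.
On span{e_1}, ||e_1|| = 1, so ||f|| = |f(e_1)| / ||e_1||
= |2| / 1 = 2.0000

2.0000


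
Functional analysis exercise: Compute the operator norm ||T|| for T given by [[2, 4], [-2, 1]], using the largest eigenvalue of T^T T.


A^T A = [[8, 6], [6, 17]]
trace(A^T A) = 25, det(A^T A) = 100
discriminant = 25^2 - 4*100 = 225
Largest eigenvalue of A^T A = (trace + sqrt(disc))/2 = 20.0000
||T|| = sqrt(20.0000) = 4.4721

4.4721


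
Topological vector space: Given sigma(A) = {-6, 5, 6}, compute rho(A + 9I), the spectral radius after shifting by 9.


Spectrum of A + 9I = {3, 14, 15}
Spectral radius = max |lambda| over the shifted spectrum
= max(3, 14, 15) = 15

15


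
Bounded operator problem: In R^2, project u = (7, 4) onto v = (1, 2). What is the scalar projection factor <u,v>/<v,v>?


Computing <u,v> = 7*1 + 4*2 = 15
Computing <v,v> = 1^2 + 2^2 = 5
Projection coefficient = 15/5 = 3.0000

3.0000


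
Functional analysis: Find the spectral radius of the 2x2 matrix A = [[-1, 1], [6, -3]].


For a 2x2 matrix, eigenvalues satisfy lambda^2 - (trace)*lambda + det = 0
trace = -1 + -3 = -4
det = -1*-3 - 1*6 = -3
discriminant = (-4)^2 - 4*(-3) = 28
spectral radius = max |eigenvalue| = 4.6458

4.6458


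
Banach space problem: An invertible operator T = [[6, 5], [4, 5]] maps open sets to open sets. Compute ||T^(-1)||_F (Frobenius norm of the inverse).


det(T) = 6*5 - 5*4 = 10
T^(-1) = (1/10) * [[5, -5], [-4, 6]] = [[0.5000, -0.5000], [-0.4000, 0.6000]]
||T^(-1)||_F^2 = 0.5000^2 + (-0.5000)^2 + (-0.4000)^2 + 0.6000^2 = 1.0200
||T^(-1)||_F = sqrt(1.0200) = 1.0100

1.0100


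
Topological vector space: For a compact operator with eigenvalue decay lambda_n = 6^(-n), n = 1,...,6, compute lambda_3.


The eigenvalue formula gives lambda_3 = 1/6^3
= 1/216
= 0.0046

0.0046


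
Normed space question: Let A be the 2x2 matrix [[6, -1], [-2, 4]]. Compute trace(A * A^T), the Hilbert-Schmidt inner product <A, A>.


trace(A * A^T) = sum of squares of all entries
= 6^2 + (-1)^2 + (-2)^2 + 4^2
= 36 + 1 + 4 + 16
= 57

57


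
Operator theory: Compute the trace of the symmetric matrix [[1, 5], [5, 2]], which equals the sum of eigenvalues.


For a self-adjoint (symmetric) matrix, the eigenvalues are real.
The sum of eigenvalues equals the trace of the matrix.
trace = 1 + 2 = 3

3


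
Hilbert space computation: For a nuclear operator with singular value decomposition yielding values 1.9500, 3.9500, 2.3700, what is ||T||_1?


The nuclear norm is the sum of all singular values.
||T||_1 = 1.9500 + 3.9500 + 2.3700
= 8.2700

8.2700


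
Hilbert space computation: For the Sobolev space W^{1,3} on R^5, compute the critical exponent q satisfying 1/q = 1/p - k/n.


Using the Sobolev embedding formula: 1/q = 1/p - k/n
1/q = 1/3 - 1/5 = 2/15
q = 1/(2/15) = 15/2 = 7.5000

7.5000


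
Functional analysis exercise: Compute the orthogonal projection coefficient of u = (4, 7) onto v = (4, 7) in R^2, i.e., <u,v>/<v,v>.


Computing <u,v> = 4*4 + 7*7 = 65
Computing <v,v> = 4^2 + 7^2 = 65
Projection coefficient = 65/65 = 1.0000

1.0000


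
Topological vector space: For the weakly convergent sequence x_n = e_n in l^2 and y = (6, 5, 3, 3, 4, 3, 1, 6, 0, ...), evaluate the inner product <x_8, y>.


x_8 = e_8 is the standard basis vector with 1 in position 8.
<x_8, y> = y_8 = 6
As n -> infinity, <x_n, y> -> 0, confirming weak convergence of (x_n) to 0.

6


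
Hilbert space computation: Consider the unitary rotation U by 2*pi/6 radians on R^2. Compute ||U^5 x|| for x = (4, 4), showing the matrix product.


U is a rotation by theta = 2*pi/6
U^5 = rotation by 5*theta = 10*pi/6
cos(10*pi/6) = 0.5000, sin(10*pi/6) = -0.8660
U^5 x = (0.5000 * 4 - -0.8660 * 4, -0.8660 * 4 + 0.5000 * 4)
= (5.4641, -1.4641)
||U^5 x|| = sqrt(5.4641^2 + (-1.4641)^2) = sqrt(32.0000) = 5.6569

5.6569


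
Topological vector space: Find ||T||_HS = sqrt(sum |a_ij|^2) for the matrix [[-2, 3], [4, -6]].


The Hilbert-Schmidt norm is sqrt(sum of squares of all entries).
Sum of squares = (-2)^2 + 3^2 + 4^2 + (-6)^2
= 4 + 9 + 16 + 36 = 65
||T||_HS = sqrt(65) = 8.0623

8.0623


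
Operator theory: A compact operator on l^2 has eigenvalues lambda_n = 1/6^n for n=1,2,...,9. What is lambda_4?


The eigenvalue formula gives lambda_4 = 1/6^4
= 1/1296
= 7.7160e-04

7.7160e-04


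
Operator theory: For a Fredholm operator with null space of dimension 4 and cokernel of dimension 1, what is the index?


The Fredholm index is defined as ind(T) = dim(ker T) - dim(coker T)
= 4 - 1
= 3

3


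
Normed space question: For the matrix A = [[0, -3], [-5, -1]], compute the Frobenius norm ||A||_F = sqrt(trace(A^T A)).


||A||_F^2 = sum a_ij^2
= 0^2 + (-3)^2 + (-5)^2 + (-1)^2
= 0 + 9 + 25 + 1 = 35
||A||_F = sqrt(35) = 5.9161

5.9161


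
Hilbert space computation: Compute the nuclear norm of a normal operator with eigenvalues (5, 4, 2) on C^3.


For a normal operator, singular values equal |eigenvalues|.
Trace norm = sum |lambda_i| = 5 + 4 + 2
= 11

11


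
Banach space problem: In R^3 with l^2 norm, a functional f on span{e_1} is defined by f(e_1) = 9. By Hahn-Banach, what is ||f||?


The norm of f is given by ||f|| = sup_{||x||=1} |f(x)|.
On span{e_1}, ||e_1|| = 1, so ||f|| = |f(e_1)| / ||e_1||
= |9| / 1 = 9.0000

9.0000


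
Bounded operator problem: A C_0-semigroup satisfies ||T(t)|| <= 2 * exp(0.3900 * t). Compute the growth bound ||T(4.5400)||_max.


||T(4.5400)|| <= 2 * exp(0.3900 * 4.5400)
= 2 * exp(1.7706)
= 2 * 5.8744
= 11.7488

11.7488


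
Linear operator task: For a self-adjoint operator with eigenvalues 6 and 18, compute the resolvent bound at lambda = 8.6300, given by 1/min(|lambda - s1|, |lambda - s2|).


dist(8.6300, {6, 18}) = min(|8.6300 - 6|, |8.6300 - 18|)
= min(2.6300, 9.3700) = 2.6300
Resolvent bound = 1/2.6300 = 0.3802

0.3802


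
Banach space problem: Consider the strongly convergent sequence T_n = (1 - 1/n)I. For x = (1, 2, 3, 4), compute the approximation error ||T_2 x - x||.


T_2 x - x = (1 - 1/2)x - x = -x/2
||x|| = sqrt(30) = 5.4772
||T_2 x - x|| = ||x||/2 = 5.4772/2 = 2.7386

2.7386


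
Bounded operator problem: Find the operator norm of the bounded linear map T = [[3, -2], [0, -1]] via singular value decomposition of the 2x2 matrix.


A^T A = [[9, -6], [-6, 5]]
trace(A^T A) = 14, det(A^T A) = 9
discriminant = 14^2 - 4*9 = 160
Largest eigenvalue of A^T A = (trace + sqrt(disc))/2 = 13.3246
||T|| = sqrt(13.3246) = 3.6503

3.6503


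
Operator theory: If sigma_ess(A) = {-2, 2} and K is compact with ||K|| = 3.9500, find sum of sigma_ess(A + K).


By Weyl's theorem, the essential spectrum is invariant under compact perturbations.
sigma_ess(A + K) = sigma_ess(A) = {-2, 2}
Sum = -2 + 2 = 0

0


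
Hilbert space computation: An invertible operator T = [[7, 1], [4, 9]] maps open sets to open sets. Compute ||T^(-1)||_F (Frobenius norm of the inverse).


det(T) = 7*9 - 1*4 = 59
T^(-1) = (1/59) * [[9, -1], [-4, 7]] = [[0.1525, -0.0169], [-0.0678, 0.1186]]
||T^(-1)||_F^2 = 0.1525^2 + (-0.0169)^2 + (-0.0678)^2 + 0.1186^2 = 0.0422
||T^(-1)||_F = sqrt(0.0422) = 0.2055

0.2055


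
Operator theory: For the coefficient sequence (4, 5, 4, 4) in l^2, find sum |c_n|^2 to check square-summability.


sum |c_n|^2 = 4^2 + 5^2 + 4^2 + 4^2
= 16 + 25 + 16 + 16
= 73

73


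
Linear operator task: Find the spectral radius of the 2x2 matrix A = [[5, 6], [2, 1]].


For a 2x2 matrix, eigenvalues satisfy lambda^2 - (trace)*lambda + det = 0
trace = 5 + 1 = 6
det = 5*1 - 6*2 = -7
discriminant = 6^2 - 4*(-7) = 64
spectral radius = max |eigenvalue| = 7.0000

7.0000


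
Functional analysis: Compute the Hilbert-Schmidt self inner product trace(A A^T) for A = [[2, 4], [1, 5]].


trace(A * A^T) = sum of squares of all entries
= 2^2 + 4^2 + 1^2 + 5^2
= 4 + 16 + 1 + 25
= 46

46


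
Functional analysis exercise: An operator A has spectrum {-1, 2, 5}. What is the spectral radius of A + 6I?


Spectrum of A + 6I = {5, 8, 11}
Spectral radius = max |lambda| over the shifted spectrum
= max(5, 8, 11) = 11

11


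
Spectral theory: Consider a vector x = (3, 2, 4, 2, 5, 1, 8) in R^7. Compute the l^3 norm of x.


The l^3 norm = (sum |x_i|^3)^(1/3)
Sum of 3th powers = 27 + 8 + 64 + 8 + 125 + 1 + 512 = 745
||x||_3 = (745)^(1/3) = 9.0654

9.0654


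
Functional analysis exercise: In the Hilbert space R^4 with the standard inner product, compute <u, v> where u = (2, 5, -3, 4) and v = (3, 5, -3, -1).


Computing the standard inner product <u, v> = sum u_i * v_i
= 2*3 + 5*5 + -3*-3 + 4*-1
= 6 + 25 + 9 + -4
= 36

36


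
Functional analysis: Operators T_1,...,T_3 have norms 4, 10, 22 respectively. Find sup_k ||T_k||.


By the Uniform Boundedness Principle, the supremum of norms is finite.
sup_k ||T_k|| = max(4, 10, 22) = 22

22


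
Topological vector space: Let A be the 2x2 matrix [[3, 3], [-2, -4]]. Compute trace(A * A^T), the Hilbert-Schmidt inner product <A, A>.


trace(A * A^T) = sum of squares of all entries
= 3^2 + 3^2 + (-2)^2 + (-4)^2
= 9 + 9 + 4 + 16
= 38

38


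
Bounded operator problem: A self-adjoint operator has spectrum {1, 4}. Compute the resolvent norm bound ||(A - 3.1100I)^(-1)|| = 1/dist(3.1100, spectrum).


dist(3.1100, {1, 4}) = min(|3.1100 - 1|, |3.1100 - 4|)
= min(2.1100, 0.8900) = 0.8900
Resolvent bound = 1/0.8900 = 1.1236

1.1236


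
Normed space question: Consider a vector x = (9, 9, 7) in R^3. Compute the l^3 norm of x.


The l^3 norm = (sum |x_i|^3)^(1/3)
Sum of 3th powers = 729 + 729 + 343 = 1801
||x||_3 = (1801)^(1/3) = 12.1667

12.1667


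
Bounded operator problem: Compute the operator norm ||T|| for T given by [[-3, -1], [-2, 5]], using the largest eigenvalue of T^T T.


A^T A = [[13, -7], [-7, 26]]
trace(A^T A) = 39, det(A^T A) = 289
discriminant = 39^2 - 4*289 = 365
Largest eigenvalue of A^T A = (trace + sqrt(disc))/2 = 29.0525
||T|| = sqrt(29.0525) = 5.3900

5.3900


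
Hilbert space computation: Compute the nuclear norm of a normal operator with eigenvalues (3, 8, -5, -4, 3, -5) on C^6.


For a normal operator, singular values equal |eigenvalues|.
Trace norm = sum |lambda_i| = 3 + 8 + 5 + 4 + 3 + 5
= 28

28


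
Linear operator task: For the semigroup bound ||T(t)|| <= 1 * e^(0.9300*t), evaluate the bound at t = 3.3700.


||T(3.3700)|| <= 1 * exp(0.9300 * 3.3700)
= 1 * exp(3.1341)
= 1 * 22.9680
= 22.9680

22.9680


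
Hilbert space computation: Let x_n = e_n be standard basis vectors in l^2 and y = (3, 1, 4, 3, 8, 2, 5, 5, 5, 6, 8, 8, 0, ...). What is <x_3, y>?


x_3 = e_3 is the standard basis vector with 1 in position 3.
<x_3, y> = y_3 = 4
As n -> infinity, <x_n, y> -> 0, confirming weak convergence of (x_n) to 0.

4


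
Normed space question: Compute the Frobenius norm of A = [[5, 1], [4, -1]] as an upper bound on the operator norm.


||A||_F^2 = sum a_ij^2
= 5^2 + 1^2 + 4^2 + (-1)^2
= 25 + 1 + 16 + 1 = 43
||A||_F = sqrt(43) = 6.5574

6.5574


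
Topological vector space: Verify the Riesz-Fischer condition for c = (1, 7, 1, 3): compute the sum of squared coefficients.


sum |c_n|^2 = 1^2 + 7^2 + 1^2 + 3^2
= 1 + 49 + 1 + 9
= 60

60


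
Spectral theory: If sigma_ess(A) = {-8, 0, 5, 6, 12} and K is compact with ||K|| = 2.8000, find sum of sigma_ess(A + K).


By Weyl's theorem, the essential spectrum is invariant under compact perturbations.
sigma_ess(A + K) = sigma_ess(A) = {-8, 0, 5, 6, 12}
Sum = -8 + 0 + 5 + 6 + 12 = 15

15


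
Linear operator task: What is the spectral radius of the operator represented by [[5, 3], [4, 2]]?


For a 2x2 matrix, eigenvalues satisfy lambda^2 - (trace)*lambda + det = 0
trace = 5 + 2 = 7
det = 5*2 - 3*4 = -2
discriminant = 7^2 - 4*(-2) = 57
spectral radius = max |eigenvalue| = 7.2749

7.2749


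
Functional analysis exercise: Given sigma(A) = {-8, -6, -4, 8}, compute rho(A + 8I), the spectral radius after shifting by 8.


Spectrum of A + 8I = {0, 2, 4, 16}
Spectral radius = max |lambda| over the shifted spectrum
= max(0, 2, 4, 16) = 16

16


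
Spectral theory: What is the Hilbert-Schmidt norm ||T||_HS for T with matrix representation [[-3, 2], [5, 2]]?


The Hilbert-Schmidt norm is sqrt(sum of squares of all entries).
Sum of squares = (-3)^2 + 2^2 + 5^2 + 2^2
= 9 + 4 + 25 + 4 = 42
||T||_HS = sqrt(42) = 6.4807

6.4807


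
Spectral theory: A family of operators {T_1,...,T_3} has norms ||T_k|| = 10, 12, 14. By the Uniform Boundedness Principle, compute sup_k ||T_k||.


By the Uniform Boundedness Principle, the supremum of norms is finite.
sup_k ||T_k|| = max(10, 12, 14) = 14

14


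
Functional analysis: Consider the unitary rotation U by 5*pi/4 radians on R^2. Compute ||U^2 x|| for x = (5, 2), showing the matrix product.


U is a rotation by theta = 5*pi/4
U^2 = rotation by 2*theta = 10*pi/4 = 2*pi/4 (mod 2*pi)
cos(2*pi/4) = 0.0000, sin(2*pi/4) = 1.0000
U^2 x = (0.0000 * 5 - 1.0000 * 2, 1.0000 * 5 + 0.0000 * 2)
= (-2.0000, 5.0000)
||U^2 x|| = sqrt((-2.0000)^2 + 5.0000^2) = sqrt(29.0000) = 5.3852

5.3852


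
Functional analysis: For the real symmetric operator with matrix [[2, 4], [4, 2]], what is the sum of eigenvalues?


For a self-adjoint (symmetric) matrix, the eigenvalues are real.
The sum of eigenvalues equals the trace of the matrix.
trace = 2 + 2 = 4

4


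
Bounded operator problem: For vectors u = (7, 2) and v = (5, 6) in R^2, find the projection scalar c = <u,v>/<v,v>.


Computing <u,v> = 7*5 + 2*6 = 47
Computing <v,v> = 5^2 + 6^2 = 61
Projection coefficient = 47/61 = 0.7705

0.7705


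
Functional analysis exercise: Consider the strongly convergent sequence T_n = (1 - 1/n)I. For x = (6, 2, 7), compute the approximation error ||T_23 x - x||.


T_23 x - x = (1 - 1/23)x - x = -x/23
||x|| = sqrt(89) = 9.4340
||T_23 x - x|| = ||x||/23 = 9.4340/23 = 0.4102

0.4102


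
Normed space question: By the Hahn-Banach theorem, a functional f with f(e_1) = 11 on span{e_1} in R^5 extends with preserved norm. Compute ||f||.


The norm of f is given by ||f|| = sup_{||x||=1} |f(x)|.
On span{e_1}, ||e_1|| = 1, so ||f|| = |f(e_1)| / ||e_1||
= |11| / 1 = 11.0000

11.0000


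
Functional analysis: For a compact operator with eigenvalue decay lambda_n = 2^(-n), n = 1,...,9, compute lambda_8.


The eigenvalue formula gives lambda_8 = 1/2^8
= 1/256
= 0.0039

0.0039


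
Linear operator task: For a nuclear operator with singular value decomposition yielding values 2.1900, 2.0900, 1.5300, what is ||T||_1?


The nuclear norm is the sum of all singular values.
||T||_1 = 2.1900 + 2.0900 + 1.5300
= 5.8100

5.8100


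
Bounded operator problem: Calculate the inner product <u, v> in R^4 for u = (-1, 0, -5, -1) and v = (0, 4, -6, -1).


Computing the standard inner product <u, v> = sum u_i * v_i
= -1*0 + 0*4 + -5*-6 + -1*-1
= 0 + 0 + 30 + 1
= 31

31


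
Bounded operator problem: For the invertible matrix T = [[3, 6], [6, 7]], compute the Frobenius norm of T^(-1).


det(T) = 3*7 - 6*6 = -15
T^(-1) = (1/-15) * [[7, -6], [-6, 3]] = [[-0.4667, 0.4000], [0.4000, -0.2000]]
||T^(-1)||_F^2 = (-0.4667)^2 + 0.4000^2 + 0.4000^2 + (-0.2000)^2 = 0.5778
||T^(-1)||_F = sqrt(0.5778) = 0.7601

0.7601


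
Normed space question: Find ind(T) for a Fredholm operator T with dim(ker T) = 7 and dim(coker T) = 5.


The Fredholm index is defined as ind(T) = dim(ker T) - dim(coker T)
= 7 - 5
= 2

2


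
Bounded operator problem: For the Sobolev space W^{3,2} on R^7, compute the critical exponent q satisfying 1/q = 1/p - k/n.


Using the Sobolev embedding formula: 1/q = 1/p - k/n
1/q = 1/2 - 3/7 = 1/14
q = 1/(1/14) = 14

14.0000


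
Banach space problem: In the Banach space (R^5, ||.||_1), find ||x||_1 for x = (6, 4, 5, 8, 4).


The l^1 norm equals the sum of absolute values of all components.
||x||_1 = 6 + 4 + 5 + 8 + 4
= 27

27.0000


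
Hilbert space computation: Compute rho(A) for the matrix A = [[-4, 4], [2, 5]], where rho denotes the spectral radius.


For a 2x2 matrix, eigenvalues satisfy lambda^2 - (trace)*lambda + det = 0
trace = -4 + 5 = 1
det = -4*5 - 4*2 = -28
discriminant = 1^2 - 4*(-28) = 113
spectral radius = max |eigenvalue| = 5.8151

5.8151


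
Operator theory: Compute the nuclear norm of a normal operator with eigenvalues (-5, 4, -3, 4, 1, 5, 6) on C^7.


For a normal operator, singular values equal |eigenvalues|.
Trace norm = sum |lambda_i| = 5 + 4 + 3 + 4 + 1 + 5 + 6
= 28

28


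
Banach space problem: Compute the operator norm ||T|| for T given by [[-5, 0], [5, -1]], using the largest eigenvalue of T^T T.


A^T A = [[50, -5], [-5, 1]]
trace(A^T A) = 51, det(A^T A) = 25
discriminant = 51^2 - 4*25 = 2501
Largest eigenvalue of A^T A = (trace + sqrt(disc))/2 = 50.5050
||T|| = sqrt(50.5050) = 7.1067

7.1067


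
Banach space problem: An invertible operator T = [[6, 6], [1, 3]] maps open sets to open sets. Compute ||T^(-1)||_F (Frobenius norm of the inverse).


det(T) = 6*3 - 6*1 = 12
T^(-1) = (1/12) * [[3, -6], [-1, 6]] = [[0.2500, -0.5000], [-0.0833, 0.5000]]
||T^(-1)||_F^2 = 0.2500^2 + (-0.5000)^2 + (-0.0833)^2 + 0.5000^2 = 0.5694
||T^(-1)||_F = sqrt(0.5694) = 0.7546

0.7546


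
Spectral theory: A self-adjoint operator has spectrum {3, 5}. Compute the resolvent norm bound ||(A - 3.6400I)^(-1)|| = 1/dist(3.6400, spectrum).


dist(3.6400, {3, 5}) = min(|3.6400 - 3|, |3.6400 - 5|)
= min(0.6400, 1.3600) = 0.6400
Resolvent bound = 1/0.6400 = 1.5625

1.5625


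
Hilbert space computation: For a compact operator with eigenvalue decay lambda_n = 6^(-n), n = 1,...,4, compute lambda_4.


The eigenvalue formula gives lambda_4 = 1/6^4
= 1/1296
= 7.7160e-04

7.7160e-04


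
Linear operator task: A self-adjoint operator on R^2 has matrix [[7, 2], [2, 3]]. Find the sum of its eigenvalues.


For a self-adjoint (symmetric) matrix, the eigenvalues are real.
The sum of eigenvalues equals the trace of the matrix.
trace = 7 + 3 = 10

10


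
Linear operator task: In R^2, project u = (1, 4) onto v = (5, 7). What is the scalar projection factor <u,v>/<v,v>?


Computing <u,v> = 1*5 + 4*7 = 33
Computing <v,v> = 5^2 + 7^2 = 74
Projection coefficient = 33/74 = 0.4459

0.4459


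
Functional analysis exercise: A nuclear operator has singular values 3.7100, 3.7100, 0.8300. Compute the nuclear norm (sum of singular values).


The nuclear norm is the sum of all singular values.
||T||_1 = 3.7100 + 3.7100 + 0.8300
= 8.2500

8.2500


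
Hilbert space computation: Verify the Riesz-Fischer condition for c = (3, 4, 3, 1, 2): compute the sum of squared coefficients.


sum |c_n|^2 = 3^2 + 4^2 + 3^2 + 1^2 + 2^2
= 9 + 16 + 9 + 1 + 4
= 39

39


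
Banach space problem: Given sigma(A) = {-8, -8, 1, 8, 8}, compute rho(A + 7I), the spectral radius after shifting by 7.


Spectrum of A + 7I = {-1, -1, 8, 15, 15}
Spectral radius = max |lambda| over the shifted spectrum
= max(1, 1, 8, 15, 15) = 15

15


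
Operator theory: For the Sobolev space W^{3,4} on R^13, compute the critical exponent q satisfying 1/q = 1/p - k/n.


Using the Sobolev embedding formula: 1/q = 1/p - k/n
1/q = 1/4 - 3/13 = 1/52
q = 1/(1/52) = 52

52.0000


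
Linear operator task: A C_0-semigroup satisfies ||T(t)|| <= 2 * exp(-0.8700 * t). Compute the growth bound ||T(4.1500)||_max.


||T(4.1500)|| <= 2 * exp(-0.8700 * 4.1500)
= 2 * exp(-3.6105)
= 2 * 0.0270
= 0.0541

0.0541


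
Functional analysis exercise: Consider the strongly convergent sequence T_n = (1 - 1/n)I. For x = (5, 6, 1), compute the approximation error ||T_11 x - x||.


T_11 x - x = (1 - 1/11)x - x = -x/11
||x|| = sqrt(62) = 7.8740
||T_11 x - x|| = ||x||/11 = 7.8740/11 = 0.7158

0.7158


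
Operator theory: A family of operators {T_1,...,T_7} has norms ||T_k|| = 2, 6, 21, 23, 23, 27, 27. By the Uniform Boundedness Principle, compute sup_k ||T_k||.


By the Uniform Boundedness Principle, the supremum of norms is finite.
sup_k ||T_k|| = max(2, 6, 21, 23, 23, 27, 27) = 27

27


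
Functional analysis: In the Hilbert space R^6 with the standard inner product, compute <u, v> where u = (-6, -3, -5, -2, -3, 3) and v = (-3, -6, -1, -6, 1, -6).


Computing the standard inner product <u, v> = sum u_i * v_i
= -6*-3 + -3*-6 + -5*-1 + -2*-6 + -3*1 + 3*-6
= 18 + 18 + 5 + 12 + -3 + -18
= 32

32


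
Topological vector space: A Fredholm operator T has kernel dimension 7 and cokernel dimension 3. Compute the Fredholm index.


The Fredholm index is defined as ind(T) = dim(ker T) - dim(coker T)
= 7 - 3
= 4

4


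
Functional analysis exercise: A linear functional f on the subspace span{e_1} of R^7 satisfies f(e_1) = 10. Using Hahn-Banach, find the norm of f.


The norm of f is given by ||f|| = sup_{||x||=1} |f(x)|.
On span{e_1}, ||e_1|| = 1, so ||f|| = |f(e_1)| / ||e_1||
= |10| / 1 = 10.0000

10.0000


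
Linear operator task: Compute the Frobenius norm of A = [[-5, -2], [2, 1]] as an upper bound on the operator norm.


||A||_F^2 = sum a_ij^2
= (-5)^2 + (-2)^2 + 2^2 + 1^2
= 25 + 4 + 4 + 1 = 34
||A||_F = sqrt(34) = 5.8310

5.8310


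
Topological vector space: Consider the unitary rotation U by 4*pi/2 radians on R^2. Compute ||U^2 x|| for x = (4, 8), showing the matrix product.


U is a rotation by theta = 4*pi/2
U^2 = rotation by 2*theta = 8*pi/2 = 0*pi/2 (mod 2*pi)
cos(0*pi/2) = 1.0000, sin(0*pi/2) = 0.0000
U^2 x = (1.0000 * 4 - 0.0000 * 8, 0.0000 * 4 + 1.0000 * 8)
= (4.0000, 8.0000)
||U^2 x|| = sqrt(4.0000^2 + 8.0000^2) = sqrt(80.0000) = 8.9443

8.9443


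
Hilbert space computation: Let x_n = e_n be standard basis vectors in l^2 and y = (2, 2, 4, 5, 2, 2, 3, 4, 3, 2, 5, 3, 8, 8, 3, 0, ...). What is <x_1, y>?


x_1 = e_1 is the standard basis vector with 1 in position 1.
<x_1, y> = y_1 = 2
As n -> infinity, <x_n, y> -> 0, confirming weak convergence of (x_n) to 0.

2


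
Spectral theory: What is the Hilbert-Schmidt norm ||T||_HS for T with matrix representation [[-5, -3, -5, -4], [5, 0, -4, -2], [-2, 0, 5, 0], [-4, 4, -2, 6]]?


The Hilbert-Schmidt norm is sqrt(sum of squares of all entries).
Sum of squares = (-5)^2 + (-3)^2 + (-5)^2 + (-4)^2 + 5^2 + 0^2 + (-4)^2 + (-2)^2 + (-2)^2 + 0^2 + 5^2 + 0^2 + (-4)^2 + 4^2 + (-2)^2 + 6^2
= 25 + 9 + 25 + 16 + 25 + 0 + 16 + 4 + 4 + 0 + 25 + 0 + 16 + 16 + 4 + 36 = 221
||T||_HS = sqrt(221) = 14.8661

14.8661


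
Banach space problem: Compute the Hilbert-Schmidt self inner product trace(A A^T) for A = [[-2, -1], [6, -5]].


trace(A * A^T) = sum of squares of all entries
= (-2)^2 + (-1)^2 + 6^2 + (-5)^2
= 4 + 1 + 36 + 25
= 66

66


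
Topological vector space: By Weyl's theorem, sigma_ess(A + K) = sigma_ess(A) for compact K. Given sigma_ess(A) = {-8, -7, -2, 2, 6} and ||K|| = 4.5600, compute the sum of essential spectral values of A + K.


By Weyl's theorem, the essential spectrum is invariant under compact perturbations.
sigma_ess(A + K) = sigma_ess(A) = {-8, -7, -2, 2, 6}
Sum = -8 + -7 + -2 + 2 + 6 = -9

-9


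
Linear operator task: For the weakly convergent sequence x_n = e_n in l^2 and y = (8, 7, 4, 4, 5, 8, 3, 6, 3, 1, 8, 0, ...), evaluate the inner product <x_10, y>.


x_10 = e_10 is the standard basis vector with 1 in position 10.
<x_10, y> = y_10 = 1
As n -> infinity, <x_n, y> -> 0, confirming weak convergence of (x_n) to 0.

1


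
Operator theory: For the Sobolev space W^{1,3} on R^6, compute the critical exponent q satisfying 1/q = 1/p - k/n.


Using the Sobolev embedding formula: 1/q = 1/p - k/n
1/q = 1/3 - 1/6 = 1/6
q = 1/(1/6) = 6

6.0000


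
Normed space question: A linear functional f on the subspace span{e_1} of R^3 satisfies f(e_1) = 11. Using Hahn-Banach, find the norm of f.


The norm of f is given by ||f|| = sup_{||x||=1} |f(x)|.
On span{e_1}, ||e_1|| = 1, so ||f|| = |f(e_1)| / ||e_1||
= |11| / 1 = 11.0000

11.0000


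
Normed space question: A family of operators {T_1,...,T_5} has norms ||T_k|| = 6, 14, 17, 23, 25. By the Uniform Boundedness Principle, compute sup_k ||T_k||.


By the Uniform Boundedness Principle, the supremum of norms is finite.
sup_k ||T_k|| = max(6, 14, 17, 23, 25) = 25

25


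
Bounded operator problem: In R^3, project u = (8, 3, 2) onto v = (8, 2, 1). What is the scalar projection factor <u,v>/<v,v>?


Computing <u,v> = 8*8 + 3*2 + 2*1 = 72
Computing <v,v> = 8^2 + 2^2 + 1^2 = 69
Projection coefficient = 72/69 = 1.0435

1.0435


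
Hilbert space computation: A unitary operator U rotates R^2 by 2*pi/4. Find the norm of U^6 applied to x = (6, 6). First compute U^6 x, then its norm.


U is a rotation by theta = 2*pi/4
U^6 = rotation by 6*theta = 12*pi/4 = 4*pi/4 (mod 2*pi)
cos(4*pi/4) = -1.0000, sin(4*pi/4) = 0.0000
U^6 x = (-1.0000 * 6 - 0.0000 * 6, 0.0000 * 6 + -1.0000 * 6)
= (-6.0000, -6.0000)
||U^6 x|| = sqrt((-6.0000)^2 + (-6.0000)^2) = sqrt(72.0000) = 8.4853

8.4853


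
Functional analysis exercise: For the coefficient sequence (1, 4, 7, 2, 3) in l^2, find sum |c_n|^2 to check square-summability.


sum |c_n|^2 = 1^2 + 4^2 + 7^2 + 2^2 + 3^2
= 1 + 16 + 49 + 4 + 9
= 79

79


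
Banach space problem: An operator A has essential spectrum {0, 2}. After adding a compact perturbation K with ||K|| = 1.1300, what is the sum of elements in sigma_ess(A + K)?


By Weyl's theorem, the essential spectrum is invariant under compact perturbations.
sigma_ess(A + K) = sigma_ess(A) = {0, 2}
Sum = 0 + 2 = 2

2


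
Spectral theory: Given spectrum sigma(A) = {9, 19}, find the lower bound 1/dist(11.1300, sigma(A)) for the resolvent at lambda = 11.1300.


dist(11.1300, {9, 19}) = min(|11.1300 - 9|, |11.1300 - 19|)
= min(2.1300, 7.8700) = 2.1300
Resolvent bound = 1/2.1300 = 0.4695

0.4695


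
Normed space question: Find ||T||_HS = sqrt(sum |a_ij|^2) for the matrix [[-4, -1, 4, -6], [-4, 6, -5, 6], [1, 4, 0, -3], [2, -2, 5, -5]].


The Hilbert-Schmidt norm is sqrt(sum of squares of all entries).
Sum of squares = (-4)^2 + (-1)^2 + 4^2 + (-6)^2 + (-4)^2 + 6^2 + (-5)^2 + 6^2 + 1^2 + 4^2 + 0^2 + (-3)^2 + 2^2 + (-2)^2 + 5^2 + (-5)^2
= 16 + 1 + 16 + 36 + 16 + 36 + 25 + 36 + 1 + 16 + 0 + 9 + 4 + 4 + 25 + 25 = 266
||T||_HS = sqrt(266) = 16.3095

16.3095


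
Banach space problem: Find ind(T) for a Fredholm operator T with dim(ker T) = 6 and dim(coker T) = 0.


The Fredholm index is defined as ind(T) = dim(ker T) - dim(coker T)
= 6 - 0
= 6

6


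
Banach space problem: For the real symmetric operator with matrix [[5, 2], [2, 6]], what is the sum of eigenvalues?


For a self-adjoint (symmetric) matrix, the eigenvalues are real.
The sum of eigenvalues equals the trace of the matrix.
trace = 5 + 6 = 11

11


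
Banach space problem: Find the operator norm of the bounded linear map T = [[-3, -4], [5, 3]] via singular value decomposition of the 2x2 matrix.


A^T A = [[34, 27], [27, 25]]
trace(A^T A) = 59, det(A^T A) = 121
discriminant = 59^2 - 4*121 = 2997
Largest eigenvalue of A^T A = (trace + sqrt(disc))/2 = 56.8724
||T|| = sqrt(56.8724) = 7.5414

7.5414


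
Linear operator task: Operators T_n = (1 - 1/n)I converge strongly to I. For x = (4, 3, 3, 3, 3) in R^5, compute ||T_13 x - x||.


T_13 x - x = (1 - 1/13)x - x = -x/13
||x|| = sqrt(52) = 7.2111
||T_13 x - x|| = ||x||/13 = 7.2111/13 = 0.5547

0.5547


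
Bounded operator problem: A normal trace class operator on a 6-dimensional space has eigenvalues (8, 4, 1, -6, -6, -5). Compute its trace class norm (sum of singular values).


For a normal operator, singular values equal |eigenvalues|.
Trace norm = sum |lambda_i| = 8 + 4 + 1 + 6 + 6 + 5
= 30

30


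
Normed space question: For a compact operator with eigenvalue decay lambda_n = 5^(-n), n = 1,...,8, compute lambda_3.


The eigenvalue formula gives lambda_3 = 1/5^3
= 1/125
= 0.0080

0.0080


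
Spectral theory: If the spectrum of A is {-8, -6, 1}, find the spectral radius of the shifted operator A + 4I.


Spectrum of A + 4I = {-4, -2, 5}
Spectral radius = max |lambda| over the shifted spectrum
= max(4, 2, 5) = 5

5


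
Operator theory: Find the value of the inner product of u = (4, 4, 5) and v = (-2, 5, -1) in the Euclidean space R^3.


Computing the standard inner product <u, v> = sum u_i * v_i
= 4*-2 + 4*5 + 5*-1
= -8 + 20 + -5
= 7

7


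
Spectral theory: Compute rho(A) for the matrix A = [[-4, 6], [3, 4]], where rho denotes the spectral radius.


For a 2x2 matrix, eigenvalues satisfy lambda^2 - (trace)*lambda + det = 0
trace = -4 + 4 = 0
det = -4*4 - 6*3 = -34
discriminant = 0^2 - 4*(-34) = 136
spectral radius = max |eigenvalue| = 5.8310

5.8310


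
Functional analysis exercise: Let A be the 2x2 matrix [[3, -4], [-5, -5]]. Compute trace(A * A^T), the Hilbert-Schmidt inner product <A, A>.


trace(A * A^T) = sum of squares of all entries
= 3^2 + (-4)^2 + (-5)^2 + (-5)^2
= 9 + 16 + 25 + 25
= 75

75


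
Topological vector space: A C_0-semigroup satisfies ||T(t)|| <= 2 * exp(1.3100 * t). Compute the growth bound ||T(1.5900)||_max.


||T(1.5900)|| <= 2 * exp(1.3100 * 1.5900)
= 2 * exp(2.0829)
= 2 * 8.0277
= 16.0554

16.0554


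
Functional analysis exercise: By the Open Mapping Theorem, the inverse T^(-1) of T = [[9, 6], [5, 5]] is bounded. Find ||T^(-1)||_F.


det(T) = 9*5 - 6*5 = 15
T^(-1) = (1/15) * [[5, -6], [-5, 9]] = [[0.3333, -0.4000], [-0.3333, 0.6000]]
||T^(-1)||_F^2 = 0.3333^2 + (-0.4000)^2 + (-0.3333)^2 + 0.6000^2 = 0.7422
||T^(-1)||_F = sqrt(0.7422) = 0.8615

0.8615


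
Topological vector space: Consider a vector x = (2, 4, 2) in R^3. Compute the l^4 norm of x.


The l^4 norm = (sum |x_i|^4)^(1/4)
Sum of 4th powers = 16 + 256 + 16 = 288
||x||_4 = (288)^(1/4) = 4.1195

4.1195


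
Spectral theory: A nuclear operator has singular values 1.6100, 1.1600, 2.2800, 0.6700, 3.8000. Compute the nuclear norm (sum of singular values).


The nuclear norm is the sum of all singular values.
||T||_1 = 1.6100 + 1.1600 + 2.2800 + 0.6700 + 3.8000
= 9.5200

9.5200


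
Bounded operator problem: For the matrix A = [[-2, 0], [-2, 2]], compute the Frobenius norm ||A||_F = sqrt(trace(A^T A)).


||A||_F^2 = sum a_ij^2
= (-2)^2 + 0^2 + (-2)^2 + 2^2
= 4 + 0 + 4 + 4 = 12
||A||_F = sqrt(12) = 3.4641

3.4641


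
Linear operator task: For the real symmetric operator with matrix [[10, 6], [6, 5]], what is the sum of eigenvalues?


For a self-adjoint (symmetric) matrix, the eigenvalues are real.
The sum of eigenvalues equals the trace of the matrix.
trace = 10 + 5 = 15

15


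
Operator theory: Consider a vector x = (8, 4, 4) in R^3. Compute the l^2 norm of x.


The l^2 norm = (sum |x_i|^2)^(1/2)
Sum of 2th powers = 64 + 16 + 16 = 96
||x||_2 = (96)^(1/2) = 9.7980

9.7980


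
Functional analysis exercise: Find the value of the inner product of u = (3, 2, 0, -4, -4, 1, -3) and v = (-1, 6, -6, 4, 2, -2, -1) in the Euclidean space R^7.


Computing the standard inner product <u, v> = sum u_i * v_i
= 3*-1 + 2*6 + 0*-6 + -4*4 + -4*2 + 1*-2 + -3*-1
= -3 + 12 + 0 + -16 + -8 + -2 + 3
= -14

-14


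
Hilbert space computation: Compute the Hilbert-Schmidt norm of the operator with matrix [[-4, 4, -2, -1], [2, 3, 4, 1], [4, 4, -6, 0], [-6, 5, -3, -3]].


The Hilbert-Schmidt norm is sqrt(sum of squares of all entries).
Sum of squares = (-4)^2 + 4^2 + (-2)^2 + (-1)^2 + 2^2 + 3^2 + 4^2 + 1^2 + 4^2 + 4^2 + (-6)^2 + 0^2 + (-6)^2 + 5^2 + (-3)^2 + (-3)^2
= 16 + 16 + 4 + 1 + 4 + 9 + 16 + 1 + 16 + 16 + 36 + 0 + 36 + 25 + 9 + 9 = 214
||T||_HS = sqrt(214) = 14.6287

14.6287


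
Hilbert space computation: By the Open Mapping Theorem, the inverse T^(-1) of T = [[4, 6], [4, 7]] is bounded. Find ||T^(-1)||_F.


det(T) = 4*7 - 6*4 = 4
T^(-1) = (1/4) * [[7, -6], [-4, 4]] = [[1.7500, -1.5000], [-1.0000, 1.0000]]
||T^(-1)||_F^2 = 1.7500^2 + (-1.5000)^2 + (-1.0000)^2 + 1.0000^2 = 7.3125
||T^(-1)||_F = sqrt(7.3125) = 2.7042

2.7042


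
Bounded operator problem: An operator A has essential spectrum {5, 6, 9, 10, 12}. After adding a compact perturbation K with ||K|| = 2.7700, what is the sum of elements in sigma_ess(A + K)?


By Weyl's theorem, the essential spectrum is invariant under compact perturbations.
sigma_ess(A + K) = sigma_ess(A) = {5, 6, 9, 10, 12}
Sum = 5 + 6 + 9 + 10 + 12 = 42

42


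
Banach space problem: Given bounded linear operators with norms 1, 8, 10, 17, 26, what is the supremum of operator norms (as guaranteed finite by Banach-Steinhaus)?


By the Uniform Boundedness Principle, the supremum of norms is finite.
sup_k ||T_k|| = max(1, 8, 10, 17, 26) = 26

26


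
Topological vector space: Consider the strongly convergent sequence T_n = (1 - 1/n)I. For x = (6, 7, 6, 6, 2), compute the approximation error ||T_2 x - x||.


T_2 x - x = (1 - 1/2)x - x = -x/2
||x|| = sqrt(161) = 12.6886
||T_2 x - x|| = ||x||/2 = 12.6886/2 = 6.3443

6.3443


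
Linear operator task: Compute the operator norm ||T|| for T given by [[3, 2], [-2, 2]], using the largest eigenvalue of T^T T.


A^T A = [[13, 2], [2, 8]]
trace(A^T A) = 21, det(A^T A) = 100
discriminant = 21^2 - 4*100 = 41
Largest eigenvalue of A^T A = (trace + sqrt(disc))/2 = 13.7016
||T|| = sqrt(13.7016) = 3.7016

3.7016


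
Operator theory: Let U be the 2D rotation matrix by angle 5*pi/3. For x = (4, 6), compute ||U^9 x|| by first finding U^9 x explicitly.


U is a rotation by theta = 5*pi/3
U^9 = rotation by 9*theta = 45*pi/3 = 3*pi/3 (mod 2*pi)
cos(3*pi/3) = -1.0000, sin(3*pi/3) = 0.0000
U^9 x = (-1.0000 * 4 - 0.0000 * 6, 0.0000 * 4 + -1.0000 * 6)
= (-4.0000, -6.0000)
||U^9 x|| = sqrt((-4.0000)^2 + (-6.0000)^2) = sqrt(52.0000) = 7.2111

7.2111


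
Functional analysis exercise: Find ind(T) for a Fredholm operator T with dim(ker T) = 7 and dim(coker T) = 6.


The Fredholm index is defined as ind(T) = dim(ker T) - dim(coker T)
= 7 - 6
= 1

1


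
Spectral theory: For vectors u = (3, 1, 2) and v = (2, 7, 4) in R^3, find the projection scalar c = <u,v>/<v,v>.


Computing <u,v> = 3*2 + 1*7 + 2*4 = 21
Computing <v,v> = 2^2 + 7^2 + 4^2 = 69
Projection coefficient = 21/69 = 0.3043

0.3043


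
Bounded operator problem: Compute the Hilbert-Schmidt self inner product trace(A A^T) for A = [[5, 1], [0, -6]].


trace(A * A^T) = sum of squares of all entries
= 5^2 + 1^2 + 0^2 + (-6)^2
= 25 + 1 + 0 + 36
= 62

62


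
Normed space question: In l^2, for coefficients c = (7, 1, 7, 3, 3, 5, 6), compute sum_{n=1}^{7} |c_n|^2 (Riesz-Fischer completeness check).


sum |c_n|^2 = 7^2 + 1^2 + 7^2 + 3^2 + 3^2 + 5^2 + 6^2
= 49 + 1 + 49 + 9 + 9 + 25 + 36
= 178

178


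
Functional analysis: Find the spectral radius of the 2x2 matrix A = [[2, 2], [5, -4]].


For a 2x2 matrix, eigenvalues satisfy lambda^2 - (trace)*lambda + det = 0
trace = 2 + -4 = -2
det = 2*-4 - 2*5 = -18
discriminant = (-2)^2 - 4*(-18) = 76
spectral radius = max |eigenvalue| = 5.3589

5.3589


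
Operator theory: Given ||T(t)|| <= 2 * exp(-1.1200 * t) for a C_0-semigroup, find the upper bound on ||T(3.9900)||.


||T(3.9900)|| <= 2 * exp(-1.1200 * 3.9900)
= 2 * exp(-4.4688)
= 2 * 0.0115
= 0.0229

0.0229


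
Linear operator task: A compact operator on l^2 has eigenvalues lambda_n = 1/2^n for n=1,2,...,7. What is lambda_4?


The eigenvalue formula gives lambda_4 = 1/2^4
= 1/16
= 0.0625

0.0625


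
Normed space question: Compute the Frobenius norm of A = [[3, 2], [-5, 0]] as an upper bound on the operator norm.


||A||_F^2 = sum a_ij^2
= 3^2 + 2^2 + (-5)^2 + 0^2
= 9 + 4 + 25 + 0 = 38
||A||_F = sqrt(38) = 6.1644

6.1644


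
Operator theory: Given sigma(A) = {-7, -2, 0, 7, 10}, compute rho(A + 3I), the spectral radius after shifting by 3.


Spectrum of A + 3I = {-4, 1, 3, 10, 13}
Spectral radius = max |lambda| over the shifted spectrum
= max(4, 1, 3, 10, 13) = 13

13


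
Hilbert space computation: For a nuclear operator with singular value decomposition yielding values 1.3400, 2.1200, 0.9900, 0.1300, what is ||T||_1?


The nuclear norm is the sum of all singular values.
||T||_1 = 1.3400 + 2.1200 + 0.9900 + 0.1300
= 4.5800

4.5800


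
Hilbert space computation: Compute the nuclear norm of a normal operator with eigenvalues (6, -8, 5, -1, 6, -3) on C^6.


For a normal operator, singular values equal |eigenvalues|.
Trace norm = sum |lambda_i| = 6 + 8 + 5 + 1 + 6 + 3
= 29

29


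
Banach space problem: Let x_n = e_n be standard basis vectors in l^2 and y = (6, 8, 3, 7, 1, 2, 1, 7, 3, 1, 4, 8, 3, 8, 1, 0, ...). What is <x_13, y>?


x_13 = e_13 is the standard basis vector with 1 in position 13.
<x_13, y> = y_13 = 3
As n -> infinity, <x_n, y> -> 0, confirming weak convergence of (x_n) to 0.

3


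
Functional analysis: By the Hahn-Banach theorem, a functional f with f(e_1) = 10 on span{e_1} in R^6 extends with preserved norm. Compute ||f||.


The norm of f is given by ||f|| = sup_{||x||=1} |f(x)|.
On span{e_1}, ||e_1|| = 1, so ||f|| = |f(e_1)| / ||e_1||
= |10| / 1 = 10.0000

10.0000


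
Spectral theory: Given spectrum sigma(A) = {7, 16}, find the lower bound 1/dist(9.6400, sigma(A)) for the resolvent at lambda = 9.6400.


dist(9.6400, {7, 16}) = min(|9.6400 - 7|, |9.6400 - 16|)
= min(2.6400, 6.3600) = 2.6400
Resolvent bound = 1/2.6400 = 0.3788

0.3788


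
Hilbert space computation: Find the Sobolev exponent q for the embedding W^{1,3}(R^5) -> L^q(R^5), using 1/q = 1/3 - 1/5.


Using the Sobolev embedding formula: 1/q = 1/p - k/n
1/q = 1/3 - 1/5 = 2/15
q = 1/(2/15) = 15/2 = 7.5000

7.5000


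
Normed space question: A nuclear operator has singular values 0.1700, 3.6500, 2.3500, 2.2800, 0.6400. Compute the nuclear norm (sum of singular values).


The nuclear norm is the sum of all singular values.
||T||_1 = 0.1700 + 3.6500 + 2.3500 + 2.2800 + 0.6400
= 9.0900

9.0900


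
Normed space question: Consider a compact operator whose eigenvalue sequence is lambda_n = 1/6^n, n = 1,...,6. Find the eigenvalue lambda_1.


The eigenvalue formula gives lambda_1 = 1/6^1
= 1/6
= 0.1667

0.1667


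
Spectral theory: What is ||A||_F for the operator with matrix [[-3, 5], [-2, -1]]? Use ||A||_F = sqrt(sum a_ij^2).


||A||_F^2 = sum a_ij^2
= (-3)^2 + 5^2 + (-2)^2 + (-1)^2
= 9 + 25 + 4 + 1 = 39
||A||_F = sqrt(39) = 6.2450

6.2450


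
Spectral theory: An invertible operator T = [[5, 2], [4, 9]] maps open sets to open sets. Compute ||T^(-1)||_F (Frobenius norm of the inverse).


det(T) = 5*9 - 2*4 = 37
T^(-1) = (1/37) * [[9, -2], [-4, 5]] = [[0.2432, -0.0541], [-0.1081, 0.1351]]
||T^(-1)||_F^2 = 0.2432^2 + (-0.0541)^2 + (-0.1081)^2 + 0.1351^2 = 0.0920
||T^(-1)||_F = sqrt(0.0920) = 0.3034

0.3034


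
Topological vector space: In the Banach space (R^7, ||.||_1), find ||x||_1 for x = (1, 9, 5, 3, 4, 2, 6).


The l^1 norm equals the sum of absolute values of all components.
||x||_1 = 1 + 9 + 5 + 3 + 4 + 2 + 6
= 30

30.0000


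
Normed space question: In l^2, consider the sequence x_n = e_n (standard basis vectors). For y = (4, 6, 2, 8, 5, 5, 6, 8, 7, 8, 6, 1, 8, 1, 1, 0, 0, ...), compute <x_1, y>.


x_1 = e_1 is the standard basis vector with 1 in position 1.
<x_1, y> = y_1 = 4
As n -> infinity, <x_n, y> -> 0, confirming weak convergence of (x_n) to 0.

4


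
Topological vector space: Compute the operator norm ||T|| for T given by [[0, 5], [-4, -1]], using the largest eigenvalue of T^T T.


A^T A = [[16, 4], [4, 26]]
trace(A^T A) = 42, det(A^T A) = 400
discriminant = 42^2 - 4*400 = 164
Largest eigenvalue of A^T A = (trace + sqrt(disc))/2 = 27.4031
||T|| = sqrt(27.4031) = 5.2348

5.2348


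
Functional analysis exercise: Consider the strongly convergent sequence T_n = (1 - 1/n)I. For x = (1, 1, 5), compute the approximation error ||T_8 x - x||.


T_8 x - x = (1 - 1/8)x - x = -x/8
||x|| = sqrt(27) = 5.1962
||T_8 x - x|| = ||x||/8 = 5.1962/8 = 0.6495

0.6495


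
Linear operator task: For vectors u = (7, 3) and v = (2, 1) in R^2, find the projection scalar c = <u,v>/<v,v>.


Computing <u,v> = 7*2 + 3*1 = 17
Computing <v,v> = 2^2 + 1^2 = 5
Projection coefficient = 17/5 = 3.4000

3.4000
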